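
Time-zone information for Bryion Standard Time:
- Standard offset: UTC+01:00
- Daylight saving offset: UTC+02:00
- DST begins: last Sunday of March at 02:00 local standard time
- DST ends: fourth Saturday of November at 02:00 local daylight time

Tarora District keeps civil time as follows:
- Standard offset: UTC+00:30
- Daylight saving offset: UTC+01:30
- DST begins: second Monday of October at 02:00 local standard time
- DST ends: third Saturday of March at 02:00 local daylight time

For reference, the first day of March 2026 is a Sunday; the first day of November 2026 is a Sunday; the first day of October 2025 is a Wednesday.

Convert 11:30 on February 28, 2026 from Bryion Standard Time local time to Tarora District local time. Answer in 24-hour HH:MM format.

1 March 2026 is a Sunday, so Sundays fall on 1, 8, 15, 22, 29; the last is March 29.
1 November 2026 is a Sunday, so the first Saturday is November 7 and the fourth is November 28.
February 28, 2026 is outside the daylight-saving period (29 March – 28 November), so Bryion Standard Time is on standard time, UTC+01:00.
11:30 Bryion Standard Time − 1h = 10:30 UTC.
1 October 2025 is a Wednesday, so the first Monday is October 6 and the second is October 13.
1 March 2026 is a Sunday, so the first Saturday is March 7 and the third is March 21.
At the standard offset (UTC+00:30), 10:30 UTC + 0h30m = 11:00 Tarora District standard time.
The standard-time date in Tarora District, February 28, 2026, falls between 13 October 2025 and 21 March 2026, so daylight saving is in effect and Tarora District is at UTC+01:30.
10:30 UTC + 1h30m = 12:00 Tarora District.

12:00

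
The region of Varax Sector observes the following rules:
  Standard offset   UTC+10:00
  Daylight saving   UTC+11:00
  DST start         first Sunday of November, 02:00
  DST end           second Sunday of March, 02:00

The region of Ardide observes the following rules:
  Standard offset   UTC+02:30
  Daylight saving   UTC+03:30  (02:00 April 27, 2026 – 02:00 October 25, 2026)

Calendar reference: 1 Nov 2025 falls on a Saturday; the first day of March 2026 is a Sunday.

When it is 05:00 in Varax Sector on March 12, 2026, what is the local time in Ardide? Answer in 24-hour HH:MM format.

21:30

1 November 2025 is a Saturday, so the first Sunday is November 2.
1 March 2026 is a Sunday, so the first Sunday is March 1 and the second is March 8.
March 12, 2026 is outside the daylight-saving period (2 November 2025 – 8 March 2026), so Varax Sector is on standard time, UTC+10:00.
05:00 Varax Sector − 10h = 19:00 UTC (rolling into the previous day, 11 March 2026).
At the standard offset (UTC+02:30), 19:00 UTC + 2h30m = 21:30 Ardide standard time.
The standard-time date in Ardide, March 11, 2026, is outside the daylight-saving period (27 April – 25 October), so Ardide is on standard time, UTC+02:30.
19:00 UTC + 2h30m = 21:30 Ardide.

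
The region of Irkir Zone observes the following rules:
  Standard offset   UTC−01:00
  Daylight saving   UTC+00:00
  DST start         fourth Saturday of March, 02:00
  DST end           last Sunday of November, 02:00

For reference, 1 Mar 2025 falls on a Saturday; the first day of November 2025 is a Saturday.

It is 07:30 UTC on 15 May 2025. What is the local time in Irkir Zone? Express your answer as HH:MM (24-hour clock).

07:30

1 March 2025 is a Saturday, so the first Saturday is March 1 and the fourth is March 22.
1 November 2025 is a Saturday, so Sundays fall on 2, 9, 16, 23, 30; the last is November 30.
At the standard offset (UTC−01:00), 07:30 UTC − 1h = 06:30 Irkir Zone standard time.
Daylight saving runs 22 March – 30 November; the standard-time date in Irkir Zone, 15 May 2025, is inside that window, so Irkir Zone is at UTC+00:00.
07:30 UTC + 0h = 07:30 local.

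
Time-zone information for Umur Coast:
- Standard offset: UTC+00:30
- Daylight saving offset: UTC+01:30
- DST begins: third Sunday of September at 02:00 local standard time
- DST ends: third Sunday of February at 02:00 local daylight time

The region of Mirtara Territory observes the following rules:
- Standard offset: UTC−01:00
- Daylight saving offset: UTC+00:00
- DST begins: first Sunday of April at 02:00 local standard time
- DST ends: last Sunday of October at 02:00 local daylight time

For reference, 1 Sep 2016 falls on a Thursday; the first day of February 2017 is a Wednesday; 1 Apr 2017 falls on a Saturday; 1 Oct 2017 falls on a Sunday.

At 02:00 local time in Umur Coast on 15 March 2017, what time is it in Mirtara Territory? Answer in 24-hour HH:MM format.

1 September 2016 is a Thursday, so the first Sunday is September 4 and the third is September 18.
1 February 2017 is a Wednesday, so the first Sunday is February 5 and the third is February 19.
Daylight saving runs 18 September 2016 – 19 February 2017; 15 March 2017 is outside that window, so Umur Coast is on standard time at UTC+00:30.
02:00 Umur Coast − 0h30m = 01:30 UTC.
1 April 2017 is a Saturday, so the first Sunday is April 2.
1 October 2017 is a Sunday, so Sundays fall on 1, 8, 15, 22, 29; the last is October 29.
At the standard offset (UTC−01:00), 01:30 UTC − 1h = 00:30 Mirtara Territory standard time.
Daylight saving runs 2 April – 29 October; the standard-time date in Mirtara Territory, 15 March 2017, is outside that window, so Mirtara Territory is on standard time at UTC−01:00.
01:30 UTC − 1h = 00:30 Mirtara Territory.

00:30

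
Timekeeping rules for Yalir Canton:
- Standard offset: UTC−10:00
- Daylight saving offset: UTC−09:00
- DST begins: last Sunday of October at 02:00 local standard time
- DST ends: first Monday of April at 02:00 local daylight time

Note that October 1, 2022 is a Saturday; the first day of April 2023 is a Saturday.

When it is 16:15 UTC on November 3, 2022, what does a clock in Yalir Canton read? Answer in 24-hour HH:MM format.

1 October 2022 is a Saturday, so Sundays fall on 2, 9, 16, 23, 30; the last is October 30.
1 April 2023 is a Saturday, so the first Monday is April 3.
At the standard offset (UTC−10:00), 16:15 UTC − 10h = 06:15 Yalir Canton standard time.
Daylight saving runs 30 October 2022 – 3 April 2023; the standard-time date in Yalir Canton, November 3, 2022, is inside that window, so Yalir Canton is at UTC−09:00.
16:15 UTC − 9h = 07:15 local.

07:15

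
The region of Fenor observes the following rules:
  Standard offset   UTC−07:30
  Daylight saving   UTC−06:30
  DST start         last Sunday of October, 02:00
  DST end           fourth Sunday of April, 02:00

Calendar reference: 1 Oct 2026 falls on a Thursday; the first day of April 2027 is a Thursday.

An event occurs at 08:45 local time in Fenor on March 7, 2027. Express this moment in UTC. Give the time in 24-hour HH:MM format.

15:15

1 October 2026 is a Thursday, so Sundays fall on 4, 11, 18, 25; the last is October 25.
1 April 2027 is a Thursday, so the first Sunday is April 4 and the fourth is April 25.
March 7, 2027 falls between 25 October 2026 and 25 April 2027, so daylight saving is in effect and Fenor is at UTC−06:30.
08:45 local + 6h30m = 15:15 UTC.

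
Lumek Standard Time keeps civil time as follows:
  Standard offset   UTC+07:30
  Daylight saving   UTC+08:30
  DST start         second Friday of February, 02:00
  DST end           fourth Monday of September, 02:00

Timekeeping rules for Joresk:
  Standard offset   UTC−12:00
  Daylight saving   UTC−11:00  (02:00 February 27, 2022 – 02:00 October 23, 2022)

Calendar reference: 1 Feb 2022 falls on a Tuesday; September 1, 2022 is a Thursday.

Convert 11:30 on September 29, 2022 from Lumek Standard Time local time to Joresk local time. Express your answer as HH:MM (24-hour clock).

1 February 2022 is a Tuesday, so the first Friday is February 4 and the second is February 11.
1 September 2022 is a Thursday, so the first Monday is September 5 and the fourth is September 26.
September 29, 2022 does not fall between 11 February and 26 September, so daylight saving is not in effect and Lumek Standard Time is at UTC+07:30.
11:30 Lumek Standard Time − 7h30m = 04:00 UTC.
At the standard offset (UTC−12:00), 04:00 UTC − 12h = 16:00 Joresk standard time (rolling into the previous day, 28 September 2022).
The standard-time date in Joresk, September 28, 2022, falls between 27 February and 23 October, so daylight saving is in effect and Joresk is at UTC−11:00.
04:00 UTC − 11h = 17:00 Joresk (rolling into the previous day, 28 September 2022).

17:00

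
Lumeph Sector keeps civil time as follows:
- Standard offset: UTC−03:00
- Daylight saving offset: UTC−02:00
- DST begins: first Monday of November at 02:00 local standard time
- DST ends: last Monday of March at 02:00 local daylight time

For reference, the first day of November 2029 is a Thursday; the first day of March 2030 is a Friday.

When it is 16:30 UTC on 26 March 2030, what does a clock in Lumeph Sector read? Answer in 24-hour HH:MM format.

1 November 2029 is a Thursday, so the first Monday is November 5.
1 March 2030 is a Friday, so Mondays fall on 4, 11, 18, 25; the last is March 25.
At the standard offset (UTC−03:00), 16:30 UTC − 3h = 13:30 Lumeph Sector standard time.
Daylight saving runs 5 November 2029 – 25 March 2030; the standard-time date in Lumeph Sector, 26 March 2030, is outside that window, so Lumeph Sector is on standard time at UTC−03:00.
16:30 UTC − 3h = 13:30 local.

13:30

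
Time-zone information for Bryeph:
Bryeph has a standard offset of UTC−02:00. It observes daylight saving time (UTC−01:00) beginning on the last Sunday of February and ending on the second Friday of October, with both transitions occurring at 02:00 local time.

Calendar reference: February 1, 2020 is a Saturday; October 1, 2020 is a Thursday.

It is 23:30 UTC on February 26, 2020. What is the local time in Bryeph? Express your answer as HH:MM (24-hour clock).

1 February 2020 is a Saturday, so Sundays fall on 2, 9, 16, 23; the last is February 23.
1 October 2020 is a Thursday, so the first Friday is October 2 and the second is October 9.
At the standard offset (UTC−02:00), 23:30 UTC − 2h = 21:30 Bryeph standard time.
The standard-time date in Bryeph, February 26, 2020, lies within the daylight-saving period (23 February – 9 October), so Bryeph is on daylight time, UTC−01:00.
23:30 UTC − 1h = 22:30 local.

22:30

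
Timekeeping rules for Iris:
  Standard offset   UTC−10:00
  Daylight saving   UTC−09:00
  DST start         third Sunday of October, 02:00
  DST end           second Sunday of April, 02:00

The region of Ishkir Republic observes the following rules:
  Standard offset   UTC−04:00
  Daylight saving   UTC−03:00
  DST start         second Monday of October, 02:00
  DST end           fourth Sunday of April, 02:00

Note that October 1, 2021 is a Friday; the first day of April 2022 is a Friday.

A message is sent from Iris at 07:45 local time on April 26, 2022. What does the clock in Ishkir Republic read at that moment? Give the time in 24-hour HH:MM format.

1 October 2021 is a Friday, so the first Sunday is October 3 and the third is October 17.
1 April 2022 is a Friday, so the first Sunday is April 3 and the second is April 10.
Daylight saving runs 17 October 2021 – 10 April 2022; April 26, 2022 is outside that window, so Iris is on standard time at UTC−10:00.
07:45 Iris + 10h = 17:45 UTC.
1 October 2021 is a Friday, so the first Monday is October 4 and the second is October 11.
1 April 2022 is a Friday, so the first Sunday is April 3 and the fourth is April 24.
At the standard offset (UTC−04:00), 17:45 UTC − 4h = 13:45 Ishkir Republic standard time.
Daylight saving runs 11 October 2021 – 24 April 2022; the standard-time date in Ishkir Republic, April 26, 2022, is outside that window, so Ishkir Republic is on standard time at UTC−04:00.
17:45 UTC − 4h = 13:45 Ishkir Republic.

13:45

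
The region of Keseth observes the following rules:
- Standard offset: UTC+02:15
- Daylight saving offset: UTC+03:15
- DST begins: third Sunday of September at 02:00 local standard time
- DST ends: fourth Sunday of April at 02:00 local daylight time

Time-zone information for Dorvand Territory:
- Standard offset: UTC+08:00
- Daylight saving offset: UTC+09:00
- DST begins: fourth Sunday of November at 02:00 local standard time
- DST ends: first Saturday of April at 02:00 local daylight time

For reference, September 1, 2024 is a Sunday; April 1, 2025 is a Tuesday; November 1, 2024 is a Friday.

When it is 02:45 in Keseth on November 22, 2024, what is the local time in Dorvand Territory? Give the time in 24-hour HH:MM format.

1 September 2024 is a Sunday, so the first Sunday is September 1 and the third is September 15.
1 April 2025 is a Tuesday, so the first Sunday is April 6 and the fourth is April 27.
November 22, 2024 falls between 15 September 2024 and 27 April 2025, so daylight saving is in effect and Keseth is at UTC+03:15.
02:45 Keseth − 3h15m = 23:30 UTC (rolling into the previous day, 21 November 2024).
1 November 2024 is a Friday, so the first Sunday is November 3 and the fourth is November 24.
1 April 2025 is a Tuesday, so the first Saturday is April 5.
At the standard offset (UTC+08:00), 23:30 UTC + 8h = 07:30 Dorvand Territory standard time (rolling into the next day, 22 November 2024).
The standard-time date in Dorvand Territory, November 22, 2024, is outside the daylight-saving period (24 November 2024 – 5 April 2025), so Dorvand Territory is on standard time, UTC+08:00.
23:30 UTC + 8h = 07:30 Dorvand Territory (rolling into the next day, 22 November 2024).

07:30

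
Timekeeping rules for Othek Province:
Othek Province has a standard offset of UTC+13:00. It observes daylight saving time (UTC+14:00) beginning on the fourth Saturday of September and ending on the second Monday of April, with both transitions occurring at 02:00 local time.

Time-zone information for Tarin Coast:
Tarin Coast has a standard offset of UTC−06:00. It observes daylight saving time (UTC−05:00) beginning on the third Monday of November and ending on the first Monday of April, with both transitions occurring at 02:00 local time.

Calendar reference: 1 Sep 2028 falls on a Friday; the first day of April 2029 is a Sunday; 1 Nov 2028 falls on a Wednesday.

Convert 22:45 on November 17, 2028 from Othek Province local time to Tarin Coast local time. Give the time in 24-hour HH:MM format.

1 September 2028 is a Friday, so the first Saturday is September 2 and the fourth is September 23.
1 April 2029 is a Sunday, so the first Monday is April 2 and the second is April 9.
November 17, 2028 lies within the daylight-saving period (23 September 2028 – 9 April 2029), so Othek Province is on daylight time, UTC+14:00.
22:45 Othek Province − 14h = 08:45 UTC.
1 November 2028 is a Wednesday, so the first Monday is November 6 and the third is November 20.
1 April 2029 is a Sunday, so the first Monday is April 2.
At the standard offset (UTC−06:00), 08:45 UTC − 6h = 02:45 Tarin Coast standard time.
The standard-time date in Tarin Coast, November 17, 2028, is outside the daylight-saving period (20 November 2028 – 2 April 2029), so Tarin Coast is on standard time, UTC−06:00.
08:45 UTC − 6h = 02:45 Tarin Coast.

02:45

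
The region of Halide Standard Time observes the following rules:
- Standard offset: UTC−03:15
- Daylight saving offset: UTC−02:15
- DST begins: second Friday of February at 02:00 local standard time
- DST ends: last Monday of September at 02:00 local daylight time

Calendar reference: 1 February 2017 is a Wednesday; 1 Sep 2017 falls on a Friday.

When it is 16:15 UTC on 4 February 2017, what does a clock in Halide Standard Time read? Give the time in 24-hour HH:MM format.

13:00

1 February 2017 is a Wednesday, so the first Friday is February 3 and the second is February 10.
1 September 2017 is a Friday, so Mondays fall on 4, 11, 18, 25; the last is September 25.
At the standard offset (UTC−03:15), 16:15 UTC − 3h15m = 13:00 Halide Standard Time standard time.
Daylight saving runs 10 February – 25 September; the standard-time date in Halide Standard Time, 4 February 2017, is outside that window, so Halide Standard Time is on standard time at UTC−03:15.
16:15 UTC − 3h15m = 13:00 local.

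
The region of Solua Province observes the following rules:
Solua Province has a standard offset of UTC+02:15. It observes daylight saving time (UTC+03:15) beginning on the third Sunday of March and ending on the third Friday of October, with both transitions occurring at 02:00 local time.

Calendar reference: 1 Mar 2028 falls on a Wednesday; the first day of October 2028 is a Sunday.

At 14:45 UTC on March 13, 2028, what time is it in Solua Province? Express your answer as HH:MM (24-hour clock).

1 March 2028 is a Wednesday, so the first Sunday is March 5 and the third is March 19.
1 October 2028 is a Sunday, so the first Friday is October 6 and the third is October 20.
At the standard offset (UTC+02:15), 14:45 UTC + 2h15m = 17:00 Solua Province standard time.
Daylight saving runs 19 March – 20 October; the standard-time date in Solua Province, March 13, 2028, is outside that window, so Solua Province is on standard time at UTC+02:15.
14:45 UTC + 2h15m = 17:00 local.

17:00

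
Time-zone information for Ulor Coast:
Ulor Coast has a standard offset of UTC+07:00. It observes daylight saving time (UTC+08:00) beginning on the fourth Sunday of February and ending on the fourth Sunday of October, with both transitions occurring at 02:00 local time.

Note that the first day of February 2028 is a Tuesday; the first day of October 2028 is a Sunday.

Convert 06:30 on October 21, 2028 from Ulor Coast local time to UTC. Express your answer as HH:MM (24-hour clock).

1 February 2028 is a Tuesday, so the first Sunday is February 6 and the fourth is February 27.
1 October 2028 is a Sunday, so the first Sunday is October 1 and the fourth is October 22.
Daylight saving runs 27 February – 22 October; October 21, 2028 is inside that window, so Ulor Coast is at UTC+08:00.
06:30 local − 8h = 22:30 UTC (rolling into the previous day, 20 October 2028).

22:30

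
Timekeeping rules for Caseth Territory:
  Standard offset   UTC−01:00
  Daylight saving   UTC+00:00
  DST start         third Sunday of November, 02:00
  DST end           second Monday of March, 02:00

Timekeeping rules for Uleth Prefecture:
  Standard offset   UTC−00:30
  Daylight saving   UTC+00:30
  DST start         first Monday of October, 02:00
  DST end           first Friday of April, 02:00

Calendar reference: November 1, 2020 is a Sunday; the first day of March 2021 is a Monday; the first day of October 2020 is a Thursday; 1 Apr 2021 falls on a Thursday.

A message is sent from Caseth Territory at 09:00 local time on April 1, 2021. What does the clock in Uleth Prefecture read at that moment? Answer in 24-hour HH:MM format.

1 November 2020 is a Sunday, so the first Sunday is November 1 and the third is November 15.
1 March 2021 is a Monday, so the first Monday is March 1 and the second is March 8.
Daylight saving runs 15 November 2020 – 8 March 2021; April 1, 2021 is outside that window, so Caseth Territory is on standard time at UTC−01:00.
09:00 Caseth Territory + 1h = 10:00 UTC.
1 October 2020 is a Thursday, so the first Monday is October 5.
1 April 2021 is a Thursday, so the first Friday is April 2.
At the standard offset (UTC−00:30), 10:00 UTC − 0h30m = 09:30 Uleth Prefecture standard time.
The standard-time date in Uleth Prefecture, April 1, 2021, falls between 5 October 2020 and 2 April 2021, so daylight saving is in effect and Uleth Prefecture is at UTC+00:30.
10:00 UTC + 0h30m = 10:30 Uleth Prefecture.

10:30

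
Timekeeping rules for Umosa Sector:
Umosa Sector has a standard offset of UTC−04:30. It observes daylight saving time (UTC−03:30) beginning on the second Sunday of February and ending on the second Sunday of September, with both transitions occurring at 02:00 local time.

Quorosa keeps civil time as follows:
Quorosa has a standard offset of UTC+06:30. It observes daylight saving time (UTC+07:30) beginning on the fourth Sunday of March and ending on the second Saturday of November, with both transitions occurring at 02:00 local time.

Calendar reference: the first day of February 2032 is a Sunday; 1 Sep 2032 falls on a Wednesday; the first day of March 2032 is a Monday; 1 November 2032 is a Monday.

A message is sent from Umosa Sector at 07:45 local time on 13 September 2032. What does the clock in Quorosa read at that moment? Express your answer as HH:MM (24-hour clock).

19:45

1 February 2032 is a Sunday, so the first Sunday is February 1 and the second is February 8.
1 September 2032 is a Wednesday, so the first Sunday is September 5 and the second is September 12.
13 September 2032 is outside the daylight-saving period (8 February – 12 September), so Umosa Sector is on standard time, UTC−04:30.
07:45 Umosa Sector + 4h30m = 12:15 UTC.
1 March 2032 is a Monday, so the first Sunday is March 7 and the fourth is March 28.
1 November 2032 is a Monday, so the first Saturday is November 6 and the second is November 13.
At the standard offset (UTC+06:30), 12:15 UTC + 6h30m = 18:45 Quorosa standard time.
Daylight saving runs 28 March – 13 November; the standard-time date in Quorosa, 13 September 2032, is inside that window, so Quorosa is at UTC+07:30.
12:15 UTC + 7h30m = 19:45 Quorosa.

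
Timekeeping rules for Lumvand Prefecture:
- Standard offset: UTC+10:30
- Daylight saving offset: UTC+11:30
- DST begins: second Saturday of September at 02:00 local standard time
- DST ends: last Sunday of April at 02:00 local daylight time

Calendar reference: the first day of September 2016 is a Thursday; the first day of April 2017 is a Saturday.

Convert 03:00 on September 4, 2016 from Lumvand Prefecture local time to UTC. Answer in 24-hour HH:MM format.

16:30

1 September 2016 is a Thursday, so the first Saturday is September 3 and the second is September 10.
1 April 2017 is a Saturday, so Sundays fall on 2, 9, 16, 23, 30; the last is April 30.
Daylight saving runs 10 September 2016 – 30 April 2017; September 4, 2016 is outside that window, so Lumvand Prefecture is on standard time at UTC+10:30.
03:00 local − 10h30m = 16:30 UTC (rolling into the previous day, 3 September 2016).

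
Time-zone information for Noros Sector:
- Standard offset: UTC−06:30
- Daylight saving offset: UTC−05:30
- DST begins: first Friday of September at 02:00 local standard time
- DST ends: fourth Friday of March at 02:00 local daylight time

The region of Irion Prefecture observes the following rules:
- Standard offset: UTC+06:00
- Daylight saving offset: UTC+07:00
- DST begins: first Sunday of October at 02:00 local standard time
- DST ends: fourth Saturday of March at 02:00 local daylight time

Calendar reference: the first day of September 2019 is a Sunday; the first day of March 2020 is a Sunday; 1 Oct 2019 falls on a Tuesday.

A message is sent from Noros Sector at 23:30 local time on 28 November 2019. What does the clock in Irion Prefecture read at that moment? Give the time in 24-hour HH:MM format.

1 September 2019 is a Sunday, so the first Friday is September 6.
1 March 2020 is a Sunday, so the first Friday is March 6 and the fourth is March 27.
28 November 2019 falls between 6 September 2019 and 27 March 2020, so daylight saving is in effect and Noros Sector is at UTC−05:30.
23:30 Noros Sector + 5h30m = 05:00 UTC (rolling into the next day, 29 November 2019).
1 October 2019 is a Tuesday, so the first Sunday is October 6.
1 March 2020 is a Sunday, so the first Saturday is March 7 and the fourth is March 28.
At the standard offset (UTC+06:00), 05:00 UTC + 6h = 11:00 Irion Prefecture standard time.
The standard-time date in Irion Prefecture, 29 November 2019, lies within the daylight-saving period (6 October 2019 – 28 March 2020), so Irion Prefecture is on daylight time, UTC+07:00.
05:00 UTC + 7h = 12:00 Irion Prefecture.

12:00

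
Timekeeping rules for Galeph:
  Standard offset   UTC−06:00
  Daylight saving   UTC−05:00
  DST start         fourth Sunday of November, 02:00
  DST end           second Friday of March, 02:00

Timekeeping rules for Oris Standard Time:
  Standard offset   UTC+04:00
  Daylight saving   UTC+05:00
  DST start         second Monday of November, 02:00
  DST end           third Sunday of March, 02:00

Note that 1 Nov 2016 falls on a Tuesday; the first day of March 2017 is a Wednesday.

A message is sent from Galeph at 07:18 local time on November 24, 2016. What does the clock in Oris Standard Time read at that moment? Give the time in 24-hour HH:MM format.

1 November 2016 is a Tuesday, so the first Sunday is November 6 and the fourth is November 27.
1 March 2017 is a Wednesday, so the first Friday is March 3 and the second is March 10.
Daylight saving runs 27 November 2016 – 10 March 2017; November 24, 2016 is outside that window, so Galeph is on standard time at UTC−06:00.
07:18 Galeph + 6h = 13:18 UTC.
1 November 2016 is a Tuesday, so the first Monday is November 7 and the second is November 14.
1 March 2017 is a Wednesday, so the first Sunday is March 5 and the third is March 19.
At the standard offset (UTC+04:00), 13:18 UTC + 4h = 17:18 Oris Standard Time standard time.
The standard-time date in Oris Standard Time, November 24, 2016, falls between 14 November 2016 and 19 March 2017, so daylight saving is in effect and Oris Standard Time is at UTC+05:00.
13:18 UTC + 5h = 18:18 Oris Standard Time.

18:18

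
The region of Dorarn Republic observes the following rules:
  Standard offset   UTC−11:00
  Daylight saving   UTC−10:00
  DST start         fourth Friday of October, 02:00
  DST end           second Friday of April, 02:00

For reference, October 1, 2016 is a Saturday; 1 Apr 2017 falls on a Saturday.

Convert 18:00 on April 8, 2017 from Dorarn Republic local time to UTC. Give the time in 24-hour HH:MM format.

04:00

1 October 2016 is a Saturday, so the first Friday is October 7 and the fourth is October 28.
1 April 2017 is a Saturday, so the first Friday is April 7 and the second is April 14.
Daylight saving runs 28 October 2016 – 14 April 2017; April 8, 2017 is inside that window, so Dorarn Republic is at UTC−10:00.
18:00 local + 10h = 04:00 UTC (rolling into the next day, 9 April 2017).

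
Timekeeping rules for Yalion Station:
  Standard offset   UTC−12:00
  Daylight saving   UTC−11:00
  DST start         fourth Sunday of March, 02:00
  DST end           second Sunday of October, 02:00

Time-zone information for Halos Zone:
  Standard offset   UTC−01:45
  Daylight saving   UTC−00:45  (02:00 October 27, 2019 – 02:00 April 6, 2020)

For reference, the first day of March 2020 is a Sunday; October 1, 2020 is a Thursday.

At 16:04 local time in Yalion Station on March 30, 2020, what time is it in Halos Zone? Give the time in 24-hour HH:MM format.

02:19

1 March 2020 is a Sunday, so the first Sunday is March 1 and the fourth is March 22.
1 October 2020 is a Thursday, so the first Sunday is October 4 and the second is October 11.
Daylight saving runs 22 March – 11 October; March 30, 2020 is inside that window, so Yalion Station is at UTC−11:00.
16:04 Yalion Station + 11h = 03:04 UTC (rolling into the next day, 31 March 2020).
At the standard offset (UTC−01:45), 03:04 UTC − 1h45m = 01:19 Halos Zone standard time.
Daylight saving runs 27 October 2019 – 6 April 2020; the standard-time date in Halos Zone, March 31, 2020, is inside that window, so Halos Zone is at UTC−00:45.
03:04 UTC − 0h45m = 02:19 Halos Zone.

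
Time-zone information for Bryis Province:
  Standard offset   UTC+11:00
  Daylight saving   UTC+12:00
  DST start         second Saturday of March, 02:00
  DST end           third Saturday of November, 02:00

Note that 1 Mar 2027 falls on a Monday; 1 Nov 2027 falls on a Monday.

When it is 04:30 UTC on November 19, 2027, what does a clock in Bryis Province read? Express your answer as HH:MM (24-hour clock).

1 March 2027 is a Monday, so the first Saturday is March 6 and the second is March 13.
1 November 2027 is a Monday, so the first Saturday is November 6 and the third is November 20.
At the standard offset (UTC+11:00), 04:30 UTC + 11h = 15:30 Bryis Province standard time.
The standard-time date in Bryis Province, November 19, 2027, falls between 13 March and 20 November, so daylight saving is in effect and Bryis Province is at UTC+12:00.
04:30 UTC + 12h = 16:30 local.

16:30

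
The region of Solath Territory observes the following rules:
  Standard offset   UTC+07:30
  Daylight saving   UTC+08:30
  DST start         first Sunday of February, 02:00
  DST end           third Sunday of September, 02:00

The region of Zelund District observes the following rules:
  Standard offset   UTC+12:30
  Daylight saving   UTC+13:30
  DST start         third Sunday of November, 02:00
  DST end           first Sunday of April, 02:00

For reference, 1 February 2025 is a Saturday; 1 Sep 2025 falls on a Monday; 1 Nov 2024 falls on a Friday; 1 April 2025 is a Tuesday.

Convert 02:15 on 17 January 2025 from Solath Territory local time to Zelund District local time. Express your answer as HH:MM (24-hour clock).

08:15

1 February 2025 is a Saturday, so the first Sunday is February 2.
1 September 2025 is a Monday, so the first Sunday is September 7 and the third is September 21.
17 January 2025 is outside the daylight-saving period (2 February – 21 September), so Solath Territory is on standard time, UTC+07:30.
02:15 Solath Territory − 7h30m = 18:45 UTC (rolling into the previous day, 16 January 2025).
1 November 2024 is a Friday, so the first Sunday is November 3 and the third is November 17.
1 April 2025 is a Tuesday, so the first Sunday is April 6.
At the standard offset (UTC+12:30), 18:45 UTC + 12h30m = 07:15 Zelund District standard time (rolling into the next day, 17 January 2025).
The standard-time date in Zelund District, 17 January 2025, lies within the daylight-saving period (17 November 2024 – 6 April 2025), so Zelund District is on daylight time, UTC+13:30.
18:45 UTC + 13h30m = 08:15 Zelund District (rolling into the next day, 17 January 2025).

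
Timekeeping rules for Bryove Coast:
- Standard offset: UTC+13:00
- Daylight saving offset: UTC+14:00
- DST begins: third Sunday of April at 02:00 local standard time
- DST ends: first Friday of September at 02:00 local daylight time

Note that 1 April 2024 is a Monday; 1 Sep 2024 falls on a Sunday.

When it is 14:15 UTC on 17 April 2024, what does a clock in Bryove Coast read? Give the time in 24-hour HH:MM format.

03:15

1 April 2024 is a Monday, so the first Sunday is April 7 and the third is April 21.
1 September 2024 is a Sunday, so the first Friday is September 6.
At the standard offset (UTC+13:00), 14:15 UTC + 13h = 03:15 Bryove Coast standard time (rolling into the next day, 18 April 2024).
Daylight saving runs 21 April – 6 September; the standard-time date in Bryove Coast, 18 April 2024, is outside that window, so Bryove Coast is on standard time at UTC+13:00.
14:15 UTC + 13h = 03:15 local (rolling into the next day, 18 April 2024).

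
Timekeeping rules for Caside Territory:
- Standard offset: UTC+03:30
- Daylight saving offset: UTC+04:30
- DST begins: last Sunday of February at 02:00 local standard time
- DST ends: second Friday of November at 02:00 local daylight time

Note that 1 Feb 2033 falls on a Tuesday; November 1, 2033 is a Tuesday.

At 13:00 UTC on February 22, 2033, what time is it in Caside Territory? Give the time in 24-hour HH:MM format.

16:30

1 February 2033 is a Tuesday, so Sundays fall on 6, 13, 20, 27; the last is February 27.
1 November 2033 is a Tuesday, so the first Friday is November 4 and the second is November 11.
At the standard offset (UTC+03:30), 13:00 UTC + 3h30m = 16:30 Caside Territory standard time.
The standard-time date in Caside Territory, February 22, 2033, is outside the daylight-saving period (27 February – 11 November), so Caside Territory is on standard time, UTC+03:30.
13:00 UTC + 3h30m = 16:30 local.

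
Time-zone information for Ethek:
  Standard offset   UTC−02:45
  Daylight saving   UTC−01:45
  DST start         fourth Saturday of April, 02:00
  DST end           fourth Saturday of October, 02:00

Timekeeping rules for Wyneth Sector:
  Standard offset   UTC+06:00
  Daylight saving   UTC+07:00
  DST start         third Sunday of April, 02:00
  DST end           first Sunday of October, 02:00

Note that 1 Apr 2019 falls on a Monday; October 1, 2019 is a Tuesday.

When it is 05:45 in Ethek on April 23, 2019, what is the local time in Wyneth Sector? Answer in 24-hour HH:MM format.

1 April 2019 is a Monday, so the first Saturday is April 6 and the fourth is April 27.
1 October 2019 is a Tuesday, so the first Saturday is October 5 and the fourth is October 26.
April 23, 2019 is outside the daylight-saving period (27 April – 26 October), so Ethek is on standard time, UTC−02:45.
05:45 Ethek + 2h45m = 08:30 UTC.
1 April 2019 is a Monday, so the first Sunday is April 7 and the third is April 21.
1 October 2019 is a Tuesday, so the first Sunday is October 6.
At the standard offset (UTC+06:00), 08:30 UTC + 6h = 14:30 Wyneth Sector standard time.
Daylight saving runs 21 April – 6 October; the standard-time date in Wyneth Sector, April 23, 2019, is inside that window, so Wyneth Sector is at UTC+07:00.
08:30 UTC + 7h = 15:30 Wyneth Sector.

15:30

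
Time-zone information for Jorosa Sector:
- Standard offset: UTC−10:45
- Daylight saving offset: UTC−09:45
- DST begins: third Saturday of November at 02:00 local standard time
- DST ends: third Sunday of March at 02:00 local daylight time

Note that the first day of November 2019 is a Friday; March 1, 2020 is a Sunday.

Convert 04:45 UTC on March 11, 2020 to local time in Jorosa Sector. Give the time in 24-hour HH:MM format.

1 November 2019 is a Friday, so the first Saturday is November 2 and the third is November 16.
1 March 2020 is a Sunday, so the first Sunday is March 1 and the third is March 15.
At the standard offset (UTC−10:45), 04:45 UTC − 10h45m = 18:00 Jorosa Sector standard time (rolling into the previous day, 10 March 2020).
Daylight saving runs 16 November 2019 – 15 March 2020; the standard-time date in Jorosa Sector, March 10, 2020, is inside that window, so Jorosa Sector is at UTC−09:45.
04:45 UTC − 9h45m = 19:00 local (rolling into the previous day, 10 March 2020).

19:00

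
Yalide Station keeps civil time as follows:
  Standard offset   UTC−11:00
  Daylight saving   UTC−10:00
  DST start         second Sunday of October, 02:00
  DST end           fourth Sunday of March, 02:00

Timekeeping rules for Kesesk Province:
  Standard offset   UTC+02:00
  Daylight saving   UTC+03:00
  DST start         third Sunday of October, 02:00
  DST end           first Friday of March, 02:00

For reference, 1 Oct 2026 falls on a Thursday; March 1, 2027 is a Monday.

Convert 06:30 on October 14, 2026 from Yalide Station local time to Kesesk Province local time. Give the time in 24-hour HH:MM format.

1 October 2026 is a Thursday, so the first Sunday is October 4 and the second is October 11.
1 March 2027 is a Monday, so the first Sunday is March 7 and the fourth is March 28.
Daylight saving runs 11 October 2026 – 28 March 2027; October 14, 2026 is inside that window, so Yalide Station is at UTC−10:00.
06:30 Yalide Station + 10h = 16:30 UTC.
1 October 2026 is a Thursday, so the first Sunday is October 4 and the third is October 18.
1 March 2027 is a Monday, so the first Friday is March 5.
At the standard offset (UTC+02:00), 16:30 UTC + 2h = 18:30 Kesesk Province standard time.
The standard-time date in Kesesk Province, October 14, 2026, is outside the daylight-saving period (18 October 2026 – 5 March 2027), so Kesesk Province is on standard time, UTC+02:00.
16:30 UTC + 2h = 18:30 Kesesk Province.

18:30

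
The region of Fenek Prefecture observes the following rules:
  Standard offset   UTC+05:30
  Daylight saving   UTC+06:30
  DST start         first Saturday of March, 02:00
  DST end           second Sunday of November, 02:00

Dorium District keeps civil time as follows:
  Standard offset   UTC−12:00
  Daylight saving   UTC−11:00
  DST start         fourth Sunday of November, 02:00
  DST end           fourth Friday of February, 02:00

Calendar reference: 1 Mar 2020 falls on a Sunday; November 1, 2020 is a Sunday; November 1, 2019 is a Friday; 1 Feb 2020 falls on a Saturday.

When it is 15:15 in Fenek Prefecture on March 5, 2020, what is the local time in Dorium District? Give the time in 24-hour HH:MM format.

21:45

1 March 2020 is a Sunday, so the first Saturday is March 7.
1 November 2020 is a Sunday, so the first Sunday is November 1 and the second is November 8.
March 5, 2020 is outside the daylight-saving period (7 March – 8 November), so Fenek Prefecture is on standard time, UTC+05:30.
15:15 Fenek Prefecture − 5h30m = 09:45 UTC.
1 November 2019 is a Friday, so the first Sunday is November 3 and the fourth is November 24.
1 February 2020 is a Saturday, so the first Friday is February 7 and the fourth is February 28.
At the standard offset (UTC−12:00), 09:45 UTC − 12h = 21:45 Dorium District standard time (rolling into the previous day, 4 March 2020).
The standard-time date in Dorium District, March 4, 2020, is outside the daylight-saving period (24 November 2019 – 28 February 2020), so Dorium District is on standard time, UTC−12:00.
09:45 UTC − 12h = 21:45 Dorium District (rolling into the previous day, 4 March 2020).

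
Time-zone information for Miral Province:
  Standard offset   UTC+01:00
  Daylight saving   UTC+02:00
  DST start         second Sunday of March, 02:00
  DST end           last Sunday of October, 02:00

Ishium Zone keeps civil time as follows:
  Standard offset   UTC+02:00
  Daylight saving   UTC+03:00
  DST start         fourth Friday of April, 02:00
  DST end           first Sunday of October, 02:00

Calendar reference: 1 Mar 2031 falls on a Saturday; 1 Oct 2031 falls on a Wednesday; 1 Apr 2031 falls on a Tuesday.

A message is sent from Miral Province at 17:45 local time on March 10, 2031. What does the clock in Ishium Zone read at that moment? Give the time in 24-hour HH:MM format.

17:45

1 March 2031 is a Saturday, so the first Sunday is March 2 and the second is March 9.
1 October 2031 is a Wednesday, so Sundays fall on 5, 12, 19, 26; the last is October 26.
March 10, 2031 falls between 9 March and 26 October, so daylight saving is in effect and Miral Province is at UTC+02:00.
17:45 Miral Province − 2h = 15:45 UTC.
1 April 2031 is a Tuesday, so the first Friday is April 4 and the fourth is April 25.
1 October 2031 is a Wednesday, so the first Sunday is October 5.
At the standard offset (UTC+02:00), 15:45 UTC + 2h = 17:45 Ishium Zone standard time.
Daylight saving runs 25 April – 5 October; the standard-time date in Ishium Zone, March 10, 2031, is outside that window, so Ishium Zone is on standard time at UTC+02:00.
15:45 UTC + 2h = 17:45 Ishium Zone.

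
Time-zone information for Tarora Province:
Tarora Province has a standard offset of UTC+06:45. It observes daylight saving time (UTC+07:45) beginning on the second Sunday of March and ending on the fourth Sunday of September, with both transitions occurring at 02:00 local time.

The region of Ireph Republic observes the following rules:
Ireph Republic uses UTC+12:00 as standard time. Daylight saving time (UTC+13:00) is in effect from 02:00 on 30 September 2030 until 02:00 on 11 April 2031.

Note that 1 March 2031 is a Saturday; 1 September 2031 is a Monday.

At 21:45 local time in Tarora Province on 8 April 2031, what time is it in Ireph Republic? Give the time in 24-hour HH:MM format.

1 March 2031 is a Saturday, so the first Sunday is March 2 and the second is March 9.
1 September 2031 is a Monday, so the first Sunday is September 7 and the fourth is September 28.
8 April 2031 falls between 9 March and 28 September, so daylight saving is in effect and Tarora Province is at UTC+07:45.
21:45 Tarora Province − 7h45m = 14:00 UTC.
At the standard offset (UTC+12:00), 14:00 UTC + 12h = 02:00 Ireph Republic standard time (rolling into the next day, 9 April 2031).
The standard-time date in Ireph Republic, 9 April 2031, lies within the daylight-saving period (30 September 2030 – 11 April 2031), so Ireph Republic is on daylight time, UTC+13:00.
14:00 UTC + 13h = 03:00 Ireph Republic (rolling into the next day, 9 April 2031).

03:00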